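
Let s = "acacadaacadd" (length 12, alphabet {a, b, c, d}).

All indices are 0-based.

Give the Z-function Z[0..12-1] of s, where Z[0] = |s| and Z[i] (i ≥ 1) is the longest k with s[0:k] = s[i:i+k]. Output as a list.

Z[0]=12
i=1: outside box; Z[1]=0
i=2: outside box; Z[2]=3 scan→box=[2,5)
i=3: min(r-i=2, Z[1]=0)=0; Z[3]=0
i=4: min(r-i=1, Z[2]=3)=1; Z[4]=1
i=5: outside box; Z[5]=0
i=6: outside box; Z[6]=1 scan→box=[6,7)
i=7: outside box; Z[7]=3 scan→box=[7,10)
i=8: min(r-i=2, Z[1]=0)=0; Z[8]=0
i=9: min(r-i=1, Z[2]=3)=1; Z[9]=1
i=10: outside box; Z[10]=0
i=11: outside box; Z[11]=0

[12, 0, 3, 0, 1, 0, 1, 3, 0, 1, 0, 0]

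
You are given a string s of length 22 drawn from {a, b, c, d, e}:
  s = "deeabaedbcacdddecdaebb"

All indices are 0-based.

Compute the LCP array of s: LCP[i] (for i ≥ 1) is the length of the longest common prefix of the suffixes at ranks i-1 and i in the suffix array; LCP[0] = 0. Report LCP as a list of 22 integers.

rank | idx | suffix
   0 |   3 | abaedbcacdddecdaebb
   1 |  10 | acdddecdaebb
   2 |  18 | aebb
   3 |   5 | aedbcacdddecdaebb
   4 |  21 | b
   5 |   4 | baedbcacdddecdaebb
   6 |  20 | bb
   7 |   8 | bcacdddecdaebb
   8 |   9 | cacdddecdaebb
   9 |  16 | cdaebb
  10 |  11 | cdddecdaebb
  11 |  17 | daebb
  12 |   7 | dbcacdddecdaebb
  13 |  12 | dddecdaebb
  14 |  13 | ddecdaebb
  15 |  14 | decdaebb
  16 |   0 | deeabaedbcacdddecdaebb
  17 |   2 | eabaedbcacdddecdaebb
  18 |  19 | ebb
  19 |  15 | ecdaebb
  20 |   6 | edbcacdddecdaebb
  21 |   1 | eeabaedbcacdddecdaebb

SA = [3, 10, 18, 5, 21, 4, 20, 8, 9, 16, 11, 17, 7, 12, 13, 14, 0, 2, 19, 15, 6, 1]
[i] adj suffixes → lcp
  [1] 3/10 → 1 ('a')
  [2] 10/18 → 1 ('a')
  [3] 18/5 → 2 ('ae')
  [4] 5/21 → 0 ('')
  [5] 21/4 → 1 ('b')
  [6] 4/20 → 1 ('b')
  [7] 20/8 → 1 ('b')
  [8] 8/9 → 0 ('')
  [9] 9/16 → 1 ('c')
  [10] 16/11 → 2 ('cd')
  [11] 11/17 → 0 ('')
  [12] 17/7 → 1 ('d')
  [13] 7/12 → 1 ('d')
  [14] 12/13 → 2 ('dd')
  [15] 13/14 → 1 ('d')
  [16] 14/0 → 2 ('de')
  [17] 0/2 → 0 ('')
  [18] 2/19 → 1 ('e')
  [19] 19/15 → 1 ('e')
  [20] 15/6 → 1 ('e')
  [21] 6/1 → 1 ('e')

[0, 1, 1, 2, 0, 1, 1, 1, 0, 1, 2, 0, 1, 1, 2, 1, 2, 0, 1, 1, 1, 1]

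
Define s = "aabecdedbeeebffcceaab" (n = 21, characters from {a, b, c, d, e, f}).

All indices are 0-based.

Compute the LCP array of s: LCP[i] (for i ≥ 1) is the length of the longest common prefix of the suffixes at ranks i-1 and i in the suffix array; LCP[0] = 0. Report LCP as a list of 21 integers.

sorted suffixes:
  #0 SA[0]=18  'aab'
  #1 SA[1]=0  'aabecdedbeeebffcceaab'
  #2 SA[2]=19  'ab'
  #3 SA[3]=1  'abecdedbeeebffcceaab'
  #4 SA[4]=20  'b'
  #5 SA[5]=2  'becdedbeeebffcceaab'
  #6 SA[6]=8  'beeebffcceaab'
  #7 SA[7]=12  'bffcceaab'
  #8 SA[8]=15  'cceaab'
  #9 SA[9]=4  'cdedbeeebffcceaab'
  #10 SA[10]=16  'ceaab'
  #11 SA[11]=7  'dbeeebffcceaab'
  #12 SA[12]=5  'dedbeeebffcceaab'
  #13 SA[13]=17  'eaab'
  #14 SA[14]=11  'ebffcceaab'
  #15 SA[15]=3  'ecdedbeeebffcceaab'
  #16 SA[16]=6  'edbeeebffcceaab'
  #17 SA[17]=10  'eebffcceaab'
  #18 SA[18]=9  'eeebffcceaab'
  #19 SA[19]=14  'fcceaab'
  #20 SA[20]=13  'ffcceaab'

SA = [18, 0, 19, 1, 20, 2, 8, 12, 15, 4, 16, 7, 5, 17, 11, 3, 6, 10, 9, 14, 13]
i: (SA[i-1],SA[i]) lcp shared
  1: (18,0) 3 'aab'
  2: (0,19) 1 'a'
  3: (19,1) 2 'ab'
  4: (1,20) 0 ''
  5: (20,2) 1 'b'
  6: (2,8) 2 'be'
  7: (8,12) 1 'b'
  8: (12,15) 0 ''
  9: (15,4) 1 'c'
  10: (4,16) 1 'c'
  11: (16,7) 0 ''
  12: (7,5) 1 'd'
  13: (5,17) 0 ''
  14: (17,11) 1 'e'
  15: (11,3) 1 'e'
  16: (3,6) 1 'e'
  17: (6,10) 1 'e'
  18: (10,9) 2 'ee'
  19: (9,14) 0 ''
  20: (14,13) 1 'f'

[0, 3, 1, 2, 0, 1, 2, 1, 0, 1, 1, 0, 1, 0, 1, 1, 1, 1, 2, 0, 1]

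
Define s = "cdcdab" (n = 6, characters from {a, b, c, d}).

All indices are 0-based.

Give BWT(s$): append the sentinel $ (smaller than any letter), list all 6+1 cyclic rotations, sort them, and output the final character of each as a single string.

rank  rotation last
    0  $cdcdab  b
    1  ab$cdcd  d
    2  b$cdcda  a
    3  cdab$cd  d
    4  cdcdab$  $
    5  dab$cdc  c
    6  dcdab$c  c

bdad$cc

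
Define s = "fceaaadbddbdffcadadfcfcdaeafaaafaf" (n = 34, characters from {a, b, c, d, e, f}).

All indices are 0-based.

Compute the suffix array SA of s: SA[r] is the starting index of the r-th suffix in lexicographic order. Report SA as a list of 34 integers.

sorted suffixes:
  #0 SA[0]=3  'aaadbddbdffcadadfcfcdaeafaaafaf'
  #1 SA[1]=28  'aaafaf'
  #2 SA[2]=4  'aadbddbdffcadadfcfcdaeafaaafaf'
  #3 SA[3]=29  'aafaf'
  #4 SA[4]=15  'adadfcfcdaeafaaafaf'
  #5 SA[5]=5  'adbddbdffcadadfcfcdaeafaaafaf'
  #6 SA[6]=17  'adfcfcdaeafaaafaf'
  #7 SA[7]=24  'aeafaaafaf'
  #8 SA[8]=32  'af'
  #9 SA[9]=26  'afaaafaf'
  #10 SA[10]=30  'afaf'
  #11 SA[11]=7  'bddbdffcadadfcfcdaeafaaafaf'
  #12 SA[12]=10  'bdffcadadfcfcdaeafaaafaf'
  #13 SA[13]=14  'cadadfcfcdaeafaaafaf'
  #14 SA[14]=22  'cdaeafaaafaf'
  #15 SA[15]=1  'ceaaadbddbdffcadadfcfcdaeafaaafaf'
  #16 SA[16]=20  'cfcdaeafaaafaf'
  #17 SA[17]=16  'dadfcfcdaeafaaafaf'
  #18 SA[18]=23  'daeafaaafaf'
  #19 SA[19]=6  'dbddbdffcadadfcfcdaeafaaafaf'
  #20 SA[20]=9  'dbdffcadadfcfcdaeafaaafaf'
  #21 SA[21]=8  'ddbdffcadadfcfcdaeafaaafaf'
  #22 SA[22]=18  'dfcfcdaeafaaafaf'
  #23 SA[23]=11  'dffcadadfcfcdaeafaaafaf'
  #24 SA[24]=2  'eaaadbddbdffcadadfcfcdaeafaaafaf'
  #25 SA[25]=25  'eafaaafaf'
  #26 SA[26]=33  'f'
  #27 SA[27]=27  'faaafaf'
  #28 SA[28]=31  'faf'
  #29 SA[29]=13  'fcadadfcfcdaeafaaafaf'
  #30 SA[30]=21  'fcdaeafaaafaf'
  #31 SA[31]=0  'fceaaadbddbdffcadadfcfcdaeafaaafaf'
  #32 SA[32]=19  'fcfcdaeafaaafaf'
  #33 SA[33]=12  'ffcadadfcfcdaeafaaafaf'

[3, 28, 4, 29, 15, 5, 17, 24, 32, 26, 30, 7, 10, 14, 22, 1, 20, 16, 23, 6, 9, 8, 18, 11, 2, 25, 33, 27, 31, 13, 21, 0, 19, 12]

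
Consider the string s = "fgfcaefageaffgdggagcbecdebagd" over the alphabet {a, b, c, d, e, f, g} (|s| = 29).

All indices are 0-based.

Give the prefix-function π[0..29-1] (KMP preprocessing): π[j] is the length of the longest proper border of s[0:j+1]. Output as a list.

π[0] = 0
j=1 s[j]='g': π[1]=0 (border '')
j=2 s[j]='f': π[2]=1 (border 'f')
j=3 s[j]='c': k: 1→0; π[3]=0 (border '')
j=4 s[j]='a': π[4]=0 (border '')
j=5 s[j]='e': π[5]=0 (border '')
j=6 s[j]='f': π[6]=1 (border 'f')
j=7 s[j]='a': k: 1→0; π[7]=0 (border '')
j=8 s[j]='g': π[8]=0 (border '')
j=9 s[j]='e': π[9]=0 (border '')
j=10 s[j]='a': π[10]=0 (border '')
j=11 s[j]='f': π[11]=1 (border 'f')
j=12 s[j]='f': k: 1→0; π[12]=1 (border 'f')
j=13 s[j]='g': π[13]=2 (border 'fg')
j=14 s[j]='d': k: 2→0; π[14]=0 (border '')
j=15 s[j]='g': π[15]=0 (border '')
j=16 s[j]='g': π[16]=0 (border '')
j=17 s[j]='a': π[17]=0 (border '')
j=18 s[j]='g': π[18]=0 (border '')
j=19 s[j]='c': π[19]=0 (border '')
j=20 s[j]='b': π[20]=0 (border '')
j=21 s[j]='e': π[21]=0 (border '')
j=22 s[j]='c': π[22]=0 (border '')
j=23 s[j]='d': π[23]=0 (border '')
j=24 s[j]='e': π[24]=0 (border '')
j=25 s[j]='b': π[25]=0 (border '')
j=26 s[j]='a': π[26]=0 (border '')
j=27 s[j]='g': π[27]=0 (border '')
j=28 s[j]='d': π[28]=0 (border '')

[0, 0, 1, 0, 0, 0, 1, 0, 0, 0, 0, 1, 1, 2, 0, 0, 0, 0, 0, 0, 0, 0, 0, 0, 0, 0, 0, 0, 0]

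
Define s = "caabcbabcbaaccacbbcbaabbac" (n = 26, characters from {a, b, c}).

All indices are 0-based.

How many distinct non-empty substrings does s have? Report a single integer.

rank→(start, suffix):
  0 → (20, 'aabbac')
  1 → (1, 'aabcbabcbaaccacbbcbaabbac')
  2 → (10, 'aaccacbbcbaabbac')
  3 → (21, 'abbac')
  4 → (6, 'abcbaaccacbbcbaabbac')
  5 → (2, 'abcbabcbaaccacbbcbaabbac')
  6 → (24, 'ac')
  7 → (14, 'acbbcbaabbac')
  8 → (11, 'accacbbcbaabbac')
  9 → (19, 'baabbac')
  10 → (9, 'baaccacbbcbaabbac')
  11 → (5, 'babcbaaccacbbcbaabbac')
  12 → (23, 'bac')
  13 → (22, 'bbac')
  14 → (16, 'bbcbaabbac')
  15 → (17, 'bcbaabbac')
  16 → (7, 'bcbaaccacbbcbaabbac')
  17 → (3, 'bcbabcbaaccacbbcbaabbac')
  18 → (25, 'c')
  19 → (0, 'caabcbabcbaaccacbbcbaabbac')
  20 → (13, 'cacbbcbaabbac')
  21 → (18, 'cbaabbac')
  22 → (8, 'cbaaccacbbcbaabbac')
  23 → (4, 'cbabcbaaccacbbcbaabbac')
  24 → (15, 'cbbcbaabbac')
  25 → (12, 'ccacbbcbaabbac')

SA = [20, 1, 10, 21, 6, 2, 24, 14, 11, 19, 9, 5, 23, 22, 16, 17, 7, 3, 25, 0, 13, 18, 8, 4, 15, 12]
rank  pair      lcp
   1  s[20:],s[1:]  3  'aab'
   2  s[1:],s[10:]  2  'aa'
   3  s[10:],s[21:]  1  'a'
   4  s[21:],s[6:]  2  'ab'
   5  s[6:],s[2:]  5  'abcba'
   6  s[2:],s[24:]  1  'a'
   7  s[24:],s[14:]  2  'ac'
   8  s[14:],s[11:]  2  'ac'
   9  s[11:],s[19:]  0  ''
  10  s[19:],s[9:]  3  'baa'
  11  s[9:],s[5:]  2  'ba'
  12  s[5:],s[23:]  2  'ba'
  13  s[23:],s[22:]  1  'b'
  14  s[22:],s[16:]  2  'bb'
  15  s[16:],s[17:]  1  'b'
  16  s[17:],s[7:]  5  'bcbaa'
  17  s[7:],s[3:]  4  'bcba'
  18  s[3:],s[25:]  0  ''
  19  s[25:],s[0:]  1  'c'
  20  s[0:],s[13:]  2  'ca'
  21  s[13:],s[18:]  1  'c'
  22  s[18:],s[8:]  4  'cbaa'
  23  s[8:],s[4:]  3  'cba'
  24  s[4:],s[15:]  2  'cb'
  25  s[15:],s[12:]  1  'c'

n(n+1)/2 = 26·27/2 = 351
Σ LCP = 0 + 3 + 2 + 1 + 2 + 5 + 1 + 2 + 2 + 0 + 3 + 2 + 2 + 1 + 2 + 1 + 5 + 4 + 0 + 1 + 2 + 1 + 4 + 3 + 2 + 1 = 52
distinct = 351 − 52 = 299

299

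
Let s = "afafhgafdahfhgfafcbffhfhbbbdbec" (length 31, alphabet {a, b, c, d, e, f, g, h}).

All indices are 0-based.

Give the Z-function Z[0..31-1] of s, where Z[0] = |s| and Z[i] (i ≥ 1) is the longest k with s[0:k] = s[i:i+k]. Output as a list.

Z[0]=31
i=1: outside box; Z[1]=0
i=2: outside box; Z[2]=2 grow→box=[2,4)
i=3: min(r-i=1, Z[1]=0)=0; Z[3]=0
i=4: outside box; Z[4]=0
i=5: outside box; Z[5]=0
i=6: outside box; Z[6]=2 grow→box=[6,8)
i=7: min(r-i=1, Z[1]=0)=0; Z[7]=0
i=8: outside box; Z[8]=0
i=9: outside box; Z[9]=1 grow→box=[9,10)
i=10: outside box; Z[10]=0
i=11: outside box; Z[11]=0
i=12: outside box; Z[12]=0
i=13: outside box; Z[13]=0
i=14: outside box; Z[14]=0
i=15: outside box; Z[15]=2 grow→box=[15,17)
i=16: min(r-i=1, Z[1]=0)=0; Z[16]=0
i=17: outside box; Z[17]=0
i=18: outside box; Z[18]=0
i=19: outside box; Z[19]=0
i=20: outside box; Z[20]=0
i=21: outside box; Z[21]=0
i=22: outside box; Z[22]=0
i=23: outside box; Z[23]=0
i=24: outside box; Z[24]=0
i=25: outside box; Z[25]=0
i=26: outside box; Z[26]=0
i=27: outside box; Z[27]=0
i=28: outside box; Z[28]=0
i=29: outside box; Z[29]=0
i=30: outside box; Z[30]=0

[31, 0, 2, 0, 0, 0, 2, 0, 0, 1, 0, 0, 0, 0, 0, 2, 0, 0, 0, 0, 0, 0, 0, 0, 0, 0, 0, 0, 0, 0, 0]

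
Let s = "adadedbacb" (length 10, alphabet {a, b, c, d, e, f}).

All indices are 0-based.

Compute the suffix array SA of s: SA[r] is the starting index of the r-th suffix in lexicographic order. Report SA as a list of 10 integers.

rank | idx | suffix
   0 |   7 | acb
   1 |   0 | adadedbacb
   2 |   2 | adedbacb
   3 |   9 | b
   4 |   6 | bacb
   5 |   8 | cb
   6 |   1 | dadedbacb
   7 |   5 | dbacb
   8 |   3 | dedbacb
   9 |   4 | edbacb

[7, 0, 2, 9, 6, 8, 1, 5, 3, 4]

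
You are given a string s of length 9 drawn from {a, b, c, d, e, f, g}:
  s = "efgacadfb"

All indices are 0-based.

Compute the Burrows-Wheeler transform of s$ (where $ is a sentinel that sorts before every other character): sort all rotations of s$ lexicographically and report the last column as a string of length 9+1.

bgcfaa$def

rank  rotation    last
    0  $efgacadfb  b
    1  acadfb$efg  g
    2  adfb$efgac  c
    3  b$efgacadf  f
    4  cadfb$efga  a
    5  dfb$efgaca  a
    6  efgacadfb$  $
    7  fb$efgacad  d
    8  fgacadfb$e  e
    9  gacadfb$ef  f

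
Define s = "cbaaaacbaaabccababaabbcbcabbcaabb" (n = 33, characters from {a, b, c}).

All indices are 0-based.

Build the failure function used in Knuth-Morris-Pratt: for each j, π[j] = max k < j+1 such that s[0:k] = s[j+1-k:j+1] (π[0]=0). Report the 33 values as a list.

[0, 0, 0, 0, 0, 0, 1, 2, 3, 4, 5, 0, 1, 1, 0, 0, 0, 0, 0, 0, 0, 0, 1, 2, 1, 0, 0, 0, 1, 0, 0, 0, 0]

π[0] = 0
j=1 s[j]='b': π[1]=0 (border '')
j=2 s[j]='a': π[2]=0 (border '')
j=3 s[j]='a': π[3]=0 (border '')
j=4 s[j]='a': π[4]=0 (border '')
j=5 s[j]='a': π[5]=0 (border '')
j=6 s[j]='c': π[6]=1 (border 'c')
j=7 s[j]='b': π[7]=2 (border 'cb')
j=8 s[j]='a': π[8]=3 (border 'cba')
j=9 s[j]='a': π[9]=4 (border 'cbaa')
j=10 s[j]='a': π[10]=5 (border 'cbaaa')
j=11 s[j]='b': k: 5→0; π[11]=0 (border '')
j=12 s[j]='c': π[12]=1 (border 'c')
j=13 s[j]='c': k: 1→0; π[13]=1 (border 'c')
j=14 s[j]='a': k: 1→0; π[14]=0 (border '')
j=15 s[j]='b': π[15]=0 (border '')
j=16 s[j]='a': π[16]=0 (border '')
j=17 s[j]='b': π[17]=0 (border '')
j=18 s[j]='a': π[18]=0 (border '')
j=19 s[j]='a': π[19]=0 (border '')
j=20 s[j]='b': π[20]=0 (border '')
j=21 s[j]='b': π[21]=0 (border '')
j=22 s[j]='c': π[22]=1 (border 'c')
j=23 s[j]='b': π[23]=2 (border 'cb')
j=24 s[j]='c': k: 2→0; π[24]=1 (border 'c')
j=25 s[j]='a': k: 1→0; π[25]=0 (border '')
j=26 s[j]='b': π[26]=0 (border '')
j=27 s[j]='b': π[27]=0 (border '')
j=28 s[j]='c': π[28]=1 (border 'c')
j=29 s[j]='a': k: 1→0; π[29]=0 (border '')
j=30 s[j]='a': π[30]=0 (border '')
j=31 s[j]='b': π[31]=0 (border '')
j=32 s[j]='b': π[32]=0 (border '')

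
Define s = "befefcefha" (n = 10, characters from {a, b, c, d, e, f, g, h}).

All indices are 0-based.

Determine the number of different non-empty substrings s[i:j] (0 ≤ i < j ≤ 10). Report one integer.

rank→(start, suffix):
  0 → (9, 'a')
  1 → (0, 'befefcefha')
  2 → (5, 'cefha')
  3 → (3, 'efcefha')
  4 → (1, 'efefcefha')
  5 → (6, 'efha')
  6 → (4, 'fcefha')
  7 → (2, 'fefcefha')
  8 → (7, 'fha')
  9 → (8, 'ha')

SA = [9, 0, 5, 3, 1, 6, 4, 2, 7, 8]
[i] adj suffixes → lcp
  [1] 9/0 → 0 ('')
  [2] 0/5 → 0 ('')
  [3] 5/3 → 0 ('')
  [4] 3/1 → 2 ('ef')
  [5] 1/6 → 2 ('ef')
  [6] 6/4 → 0 ('')
  [7] 4/2 → 1 ('f')
  [8] 2/7 → 1 ('f')
  [9] 7/8 → 0 ('')

n(n+1)/2 = 10·11/2 = 55
Σ LCP = 0 + 0 + 0 + 0 + 2 + 2 + 0 + 1 + 1 + 0 = 6
distinct = 55 − 6 = 49

49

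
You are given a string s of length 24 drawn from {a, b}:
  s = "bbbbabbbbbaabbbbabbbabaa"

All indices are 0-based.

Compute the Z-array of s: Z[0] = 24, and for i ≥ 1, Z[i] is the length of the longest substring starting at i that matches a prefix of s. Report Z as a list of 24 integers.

Z[0]=24
i=1: fresh scan; Z[1]=3 scan→box=[1,4)
i=2: min(r-i=2, Z[1]=3)=2; Z[2]=2
i=3: min(r-i=1, Z[2]=2)=1; Z[3]=1
i=4: fresh scan; Z[4]=0
i=5: fresh scan; Z[5]=4 scan→box=[5,9)
i=6: min(r-i=3, Z[1]=3)=3; Z[6]=5 scan→box=[6,11)
i=7: min(r-i=4, Z[1]=3)=3; Z[7]=3
i=8: min(r-i=3, Z[2]=2)=2; Z[8]=2
i=9: min(r-i=2, Z[3]=1)=1; Z[9]=1
i=10: min(r-i=1, Z[4]=0)=0; Z[10]=0
i=11: fresh scan; Z[11]=0
i=12: fresh scan; Z[12]=8 scan→box=[12,20)
i=13: min(r-i=7, Z[1]=3)=3; Z[13]=3
i=14: min(r-i=6, Z[2]=2)=2; Z[14]=2
i=15: min(r-i=5, Z[3]=1)=1; Z[15]=1
i=16: min(r-i=4, Z[4]=0)=0; Z[16]=0
i=17: min(r-i=3, Z[5]=4)=3; Z[17]=3
i=18: min(r-i=2, Z[6]=5)=2; Z[18]=2
i=19: min(r-i=1, Z[7]=3)=1; Z[19]=1
i=20: fresh scan; Z[20]=0
i=21: fresh scan; Z[21]=1 scan→box=[21,22)
i=22: fresh scan; Z[22]=0
i=23: fresh scan; Z[23]=0

[24, 3, 2, 1, 0, 4, 5, 3, 2, 1, 0, 0, 8, 3, 2, 1, 0, 3, 2, 1, 0, 1, 0, 0]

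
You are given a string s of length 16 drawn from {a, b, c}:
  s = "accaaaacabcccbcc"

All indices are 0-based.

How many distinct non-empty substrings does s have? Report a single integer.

sorted suffixes:
  #0 SA[0]=3  'aaaacabcccbcc'
  #1 SA[1]=4  'aaacabcccbcc'
  #2 SA[2]=5  'aacabcccbcc'
  #3 SA[3]=8  'abcccbcc'
  #4 SA[4]=6  'acabcccbcc'
  #5 SA[5]=0  'accaaaacabcccbcc'
  #6 SA[6]=13  'bcc'
  #7 SA[7]=9  'bcccbcc'
  #8 SA[8]=15  'c'
  #9 SA[9]=2  'caaaacabcccbcc'
  #10 SA[10]=7  'cabcccbcc'
  #11 SA[11]=12  'cbcc'
  #12 SA[12]=14  'cc'
  #13 SA[13]=1  'ccaaaacabcccbcc'
  #14 SA[14]=11  'ccbcc'
  #15 SA[15]=10  'cccbcc'

SA = [3, 4, 5, 8, 6, 0, 13, 9, 15, 2, 7, 12, 14, 1, 11, 10]
rank  pair      lcp
   1  s[3:],s[4:]  3  'aaa'
   2  s[4:],s[5:]  2  'aa'
   3  s[5:],s[8:]  1  'a'
   4  s[8:],s[6:]  1  'a'
   5  s[6:],s[0:]  2  'ac'
   6  s[0:],s[13:]  0  ''
   7  s[13:],s[9:]  3  'bcc'
   8  s[9:],s[15:]  0  ''
   9  s[15:],s[2:]  1  'c'
  10  s[2:],s[7:]  2  'ca'
  11  s[7:],s[12:]  1  'c'
  12  s[12:],s[14:]  1  'c'
  13  s[14:],s[1:]  2  'cc'
  14  s[1:],s[11:]  2  'cc'
  15  s[11:],s[10:]  2  'cc'

n(n+1)/2 = 16·17/2 = 136
Σ LCP = 0 + 3 + 2 + 1 + 1 + 2 + 0 + 3 + 0 + 1 + 2 + 1 + 1 + 2 + 2 + 2 = 23
distinct = 136 − 23 = 113

113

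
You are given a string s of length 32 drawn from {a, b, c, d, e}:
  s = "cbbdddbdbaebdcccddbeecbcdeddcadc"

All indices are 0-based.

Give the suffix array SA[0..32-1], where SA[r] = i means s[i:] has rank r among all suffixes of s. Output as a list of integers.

rank | idx | suffix
   0 |  29 | adc
   1 |   9 | aebdcccddbeecbcdeddcadc
   2 |   8 | baebdcccddbeecbcdeddcadc
   3 |   1 | bbdddbdbaebdcccddbeecbcdeddcadc
   4 |  22 | bcdeddcadc
   5 |   6 | bdbaebdcccddbeecbcdeddcadc
   6 |  11 | bdcccddbeecbcdeddcadc
   7 |   2 | bdddbdbaebdcccddbeecbcdeddcadc
   8 |  18 | beecbcdeddcadc
   9 |  31 | c
  10 |  28 | cadc
  11 |   0 | cbbdddbdbaebdcccddbeecbcdeddcadc
  12 |  21 | cbcdeddcadc
  13 |  13 | cccddbeecbcdeddcadc
  14 |  14 | ccddbeecbcdeddcadc
  15 |  15 | cddbeecbcdeddcadc
  16 |  23 | cdeddcadc
  17 |   7 | dbaebdcccddbeecbcdeddcadc
  18 |   5 | dbdbaebdcccddbeecbcdeddcadc
  19 |  17 | dbeecbcdeddcadc
  20 |  30 | dc
  21 |  27 | dcadc
  22 |  12 | dcccddbeecbcdeddcadc
  23 |   4 | ddbdbaebdcccddbeecbcdeddcadc
  24 |  16 | ddbeecbcdeddcadc
  25 |  26 | ddcadc
  26 |   3 | dddbdbaebdcccddbeecbcdeddcadc
  27 |  24 | deddcadc
  28 |  10 | ebdcccddbeecbcdeddcadc
  29 |  20 | ecbcdeddcadc
  30 |  25 | eddcadc
  31 |  19 | eecbcdeddcadc

[29, 9, 8, 1, 22, 6, 11, 2, 18, 31, 28, 0, 21, 13, 14, 15, 23, 7, 5, 17, 30, 27, 12, 4, 16, 26, 3, 24, 10, 20, 25, 19]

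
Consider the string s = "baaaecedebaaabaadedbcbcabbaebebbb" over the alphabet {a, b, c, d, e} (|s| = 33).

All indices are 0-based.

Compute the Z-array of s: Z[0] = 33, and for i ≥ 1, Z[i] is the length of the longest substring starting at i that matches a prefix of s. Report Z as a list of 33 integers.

[33, 0, 0, 0, 0, 0, 0, 0, 0, 4, 0, 0, 0, 3, 0, 0, 0, 0, 0, 1, 0, 1, 0, 0, 1, 2, 0, 0, 1, 0, 1, 1, 1]

Z[0]=33
i=1: fresh scan; Z[1]=0
i=2: fresh scan; Z[2]=0
i=3: fresh scan; Z[3]=0
i=4: fresh scan; Z[4]=0
i=5: fresh scan; Z[5]=0
i=6: fresh scan; Z[6]=0
i=7: fresh scan; Z[7]=0
i=8: fresh scan; Z[8]=0
i=9: fresh scan; Z[9]=4 grow→box=[9,13)
i=10: min(r-i=3, Z[1]=0)=0; Z[10]=0
i=11: min(r-i=2, Z[2]=0)=0; Z[11]=0
i=12: min(r-i=1, Z[3]=0)=0; Z[12]=0
i=13: fresh scan; Z[13]=3 grow→box=[13,16)
i=14: min(r-i=2, Z[1]=0)=0; Z[14]=0
i=15: min(r-i=1, Z[2]=0)=0; Z[15]=0
i=16: fresh scan; Z[16]=0
i=17: fresh scan; Z[17]=0
i=18: fresh scan; Z[18]=0
i=19: fresh scan; Z[19]=1 grow→box=[19,20)
i=20: fresh scan; Z[20]=0
i=21: fresh scan; Z[21]=1 grow→box=[21,22)
i=22: fresh scan; Z[22]=0
i=23: fresh scan; Z[23]=0
i=24: fresh scan; Z[24]=1 grow→box=[24,25)
i=25: fresh scan; Z[25]=2 grow→box=[25,27)
i=26: min(r-i=1, Z[1]=0)=0; Z[26]=0
i=27: fresh scan; Z[27]=0
i=28: fresh scan; Z[28]=1 grow→box=[28,29)
i=29: fresh scan; Z[29]=0
i=30: fresh scan; Z[30]=1 grow→box=[30,31)
i=31: fresh scan; Z[31]=1 grow→box=[31,32)
i=32: fresh scan; Z[32]=1 grow→box=[32,33)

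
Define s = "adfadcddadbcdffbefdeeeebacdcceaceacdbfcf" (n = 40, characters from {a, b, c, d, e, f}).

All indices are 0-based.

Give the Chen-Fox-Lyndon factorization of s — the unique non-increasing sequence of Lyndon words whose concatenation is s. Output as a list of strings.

["adf", "adcdd", "adbcdffbefdeeeeb", "acdcceace", "acdbfcf"]

emit factor 1: 'adf' (i=0, period=3)
emit factor 2: 'adcdd' (i=3, period=5)
emit factor 3: 'adbcdffbefdeeeeb' (i=8, period=16)
emit factor 4: 'acdcceace' (i=24, period=9)
emit factor 5: 'acdbfcf' (i=33, period=7)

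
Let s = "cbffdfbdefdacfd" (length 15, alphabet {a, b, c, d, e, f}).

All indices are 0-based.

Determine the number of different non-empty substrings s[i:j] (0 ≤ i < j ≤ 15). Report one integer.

109

sorted suffixes:
  #0 SA[0]=11  'acfd'
  #1 SA[1]=6  'bdefdacfd'
  #2 SA[2]=1  'bffdfbdefdacfd'
  #3 SA[3]=0  'cbffdfbdefdacfd'
  #4 SA[4]=12  'cfd'
  #5 SA[5]=14  'd'
  #6 SA[6]=10  'dacfd'
  #7 SA[7]=7  'defdacfd'
  #8 SA[8]=4  'dfbdefdacfd'
  #9 SA[9]=8  'efdacfd'
  #10 SA[10]=5  'fbdefdacfd'
  #11 SA[11]=13  'fd'
  #12 SA[12]=9  'fdacfd'
  #13 SA[13]=3  'fdfbdefdacfd'
  #14 SA[14]=2  'ffdfbdefdacfd'

SA = [11, 6, 1, 0, 12, 14, 10, 7, 4, 8, 5, 13, 9, 3, 2]
rank  pair      lcp
   1  s[11:],s[6:]  0  ''
   2  s[6:],s[1:]  1  'b'
   3  s[1:],s[0:]  0  ''
   4  s[0:],s[12:]  1  'c'
   5  s[12:],s[14:]  0  ''
   6  s[14:],s[10:]  1  'd'
   7  s[10:],s[7:]  1  'd'
   8  s[7:],s[4:]  1  'd'
   9  s[4:],s[8:]  0  ''
  10  s[8:],s[5:]  0  ''
  11  s[5:],s[13:]  1  'f'
  12  s[13:],s[9:]  2  'fd'
  13  s[9:],s[3:]  2  'fd'
  14  s[3:],s[2:]  1  'f'

n(n+1)/2 = 15·16/2 = 120
Σ LCP = 0 + 0 + 1 + 0 + 1 + 0 + 1 + 1 + 1 + 0 + 0 + 1 + 2 + 2 + 1 = 11
distinct = 120 − 11 = 109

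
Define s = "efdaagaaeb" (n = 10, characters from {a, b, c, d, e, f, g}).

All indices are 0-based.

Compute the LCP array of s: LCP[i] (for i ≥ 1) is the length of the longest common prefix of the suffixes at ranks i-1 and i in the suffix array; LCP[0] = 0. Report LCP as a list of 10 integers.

rank | idx | suffix
   0 |   6 | aaeb
   1 |   3 | aagaaeb
   2 |   7 | aeb
   3 |   4 | agaaeb
   4 |   9 | b
   5 |   2 | daagaaeb
   6 |   8 | eb
   7 |   0 | efdaagaaeb
   8 |   1 | fdaagaaeb
   9 |   5 | gaaeb

SA = [6, 3, 7, 4, 9, 2, 8, 0, 1, 5]
[i] adj suffixes → lcp
  [1] 6/3 → 2 ('aa')
  [2] 3/7 → 1 ('a')
  [3] 7/4 → 1 ('a')
  [4] 4/9 → 0 ('')
  [5] 9/2 → 0 ('')
  [6] 2/8 → 0 ('')
  [7] 8/0 → 1 ('e')
  [8] 0/1 → 0 ('')
  [9] 1/5 → 0 ('')

[0, 2, 1, 1, 0, 0, 0, 1, 0, 0]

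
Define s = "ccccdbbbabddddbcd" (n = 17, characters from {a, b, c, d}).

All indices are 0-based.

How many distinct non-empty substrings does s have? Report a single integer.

rank | idx | suffix
   0 |   8 | abddddbcd
   1 |   7 | babddddbcd
   2 |   6 | bbabddddbcd
   3 |   5 | bbbabddddbcd
   4 |  14 | bcd
   5 |   9 | bddddbcd
   6 |   0 | ccccdbbbabddddbcd
   7 |   1 | cccdbbbabddddbcd
   8 |   2 | ccdbbbabddddbcd
   9 |  15 | cd
  10 |   3 | cdbbbabddddbcd
  11 |  16 | d
  12 |   4 | dbbbabddddbcd
  13 |  13 | dbcd
  14 |  12 | ddbcd
  15 |  11 | dddbcd
  16 |  10 | ddddbcd

SA = [8, 7, 6, 5, 14, 9, 0, 1, 2, 15, 3, 16, 4, 13, 12, 11, 10]
i: (SA[i-1],SA[i]) lcp shared
  1: (8,7) 0 ''
  2: (7,6) 1 'b'
  3: (6,5) 2 'bb'
  4: (5,14) 1 'b'
  5: (14,9) 1 'b'
  6: (9,0) 0 ''
  7: (0,1) 3 'ccc'
  8: (1,2) 2 'cc'
  9: (2,15) 1 'c'
  10: (15,3) 2 'cd'
  11: (3,16) 0 ''
  12: (16,4) 1 'd'
  13: (4,13) 2 'db'
  14: (13,12) 1 'd'
  15: (12,11) 2 'dd'
  16: (11,10) 3 'ddd'

n(n+1)/2 = 17·18/2 = 153
Σ LCP = 0 + 0 + 1 + 2 + 1 + 1 + 0 + 3 + 2 + 1 + 2 + 0 + 1 + 2 + 1 + 2 + 3 = 22
distinct = 153 − 22 = 131

131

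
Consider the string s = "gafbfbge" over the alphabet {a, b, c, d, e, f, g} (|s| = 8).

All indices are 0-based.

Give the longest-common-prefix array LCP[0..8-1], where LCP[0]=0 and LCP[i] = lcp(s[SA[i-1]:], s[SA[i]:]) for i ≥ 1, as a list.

rank | idx | suffix
   0 |   1 | afbfbge
   1 |   3 | bfbge
   2 |   5 | bge
   3 |   7 | e
   4 |   2 | fbfbge
   5 |   4 | fbge
   6 |   0 | gafbfbge
   7 |   6 | ge

SA = [1, 3, 5, 7, 2, 4, 0, 6]
i: (SA[i-1],SA[i]) lcp shared
  1: (1,3) 0 ''
  2: (3,5) 1 'b'
  3: (5,7) 0 ''
  4: (7,2) 0 ''
  5: (2,4) 2 'fb'
  6: (4,0) 0 ''
  7: (0,6) 1 'g'

[0, 0, 1, 0, 0, 2, 0, 1]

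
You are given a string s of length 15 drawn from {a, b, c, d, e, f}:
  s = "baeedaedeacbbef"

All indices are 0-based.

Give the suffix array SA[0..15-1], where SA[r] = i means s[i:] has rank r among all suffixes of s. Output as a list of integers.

rank→(start, suffix):
  0 → (9, 'acbbef')
  1 → (5, 'aedeacbbef')
  2 → (1, 'aeedaedeacbbef')
  3 → (0, 'baeedaedeacbbef')
  4 → (11, 'bbef')
  5 → (12, 'bef')
  6 → (10, 'cbbef')
  7 → (4, 'daedeacbbef')
  8 → (7, 'deacbbef')
  9 → (8, 'eacbbef')
  10 → (3, 'edaedeacbbef')
  11 → (6, 'edeacbbef')
  12 → (2, 'eedaedeacbbef')
  13 → (13, 'ef')
  14 → (14, 'f')

[9, 5, 1, 0, 11, 12, 10, 4, 7, 8, 3, 6, 2, 13, 14]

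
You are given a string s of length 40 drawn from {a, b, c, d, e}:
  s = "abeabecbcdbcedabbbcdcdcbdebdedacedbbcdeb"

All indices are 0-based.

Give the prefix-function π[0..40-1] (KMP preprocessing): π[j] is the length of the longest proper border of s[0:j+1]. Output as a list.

π[0] = 0
j=1 s[j]='b': π[1]=0 (border '')
j=2 s[j]='e': π[2]=0 (border '')
j=3 s[j]='a': π[3]=1 (border 'a')
j=4 s[j]='b': π[4]=2 (border 'ab')
j=5 s[j]='e': π[5]=3 (border 'abe')
j=6 s[j]='c': k: 3→0; π[6]=0 (border '')
j=7 s[j]='b': π[7]=0 (border '')
j=8 s[j]='c': π[8]=0 (border '')
j=9 s[j]='d': π[9]=0 (border '')
j=10 s[j]='b': π[10]=0 (border '')
j=11 s[j]='c': π[11]=0 (border '')
j=12 s[j]='e': π[12]=0 (border '')
j=13 s[j]='d': π[13]=0 (border '')
j=14 s[j]='a': π[14]=1 (border 'a')
j=15 s[j]='b': π[15]=2 (border 'ab')
j=16 s[j]='b': k: 2→0; π[16]=0 (border '')
j=17 s[j]='b': π[17]=0 (border '')
j=18 s[j]='c': π[18]=0 (border '')
j=19 s[j]='d': π[19]=0 (border '')
j=20 s[j]='c': π[20]=0 (border '')
j=21 s[j]='d': π[21]=0 (border '')
j=22 s[j]='c': π[22]=0 (border '')
j=23 s[j]='b': π[23]=0 (border '')
j=24 s[j]='d': π[24]=0 (border '')
j=25 s[j]='e': π[25]=0 (border '')
j=26 s[j]='b': π[26]=0 (border '')
j=27 s[j]='d': π[27]=0 (border '')
j=28 s[j]='e': π[28]=0 (border '')
j=29 s[j]='d': π[29]=0 (border '')
j=30 s[j]='a': π[30]=1 (border 'a')
j=31 s[j]='c': k: 1→0; π[31]=0 (border '')
j=32 s[j]='e': π[32]=0 (border '')
j=33 s[j]='d': π[33]=0 (border '')
j=34 s[j]='b': π[34]=0 (border '')
j=35 s[j]='b': π[35]=0 (border '')
j=36 s[j]='c': π[36]=0 (border '')
j=37 s[j]='d': π[37]=0 (border '')
j=38 s[j]='e': π[38]=0 (border '')
j=39 s[j]='b': π[39]=0 (border '')

[0, 0, 0, 1, 2, 3, 0, 0, 0, 0, 0, 0, 0, 0, 1, 2, 0, 0, 0, 0, 0, 0, 0, 0, 0, 0, 0, 0, 0, 0, 1, 0, 0, 0, 0, 0, 0, 0, 0, 0]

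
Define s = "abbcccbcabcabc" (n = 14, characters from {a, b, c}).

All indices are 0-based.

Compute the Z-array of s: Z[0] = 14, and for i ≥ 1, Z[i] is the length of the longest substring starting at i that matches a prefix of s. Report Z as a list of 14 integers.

Z[0]=14
i=1: fresh scan; Z[1]=0
i=2: fresh scan; Z[2]=0
i=3: fresh scan; Z[3]=0
i=4: fresh scan; Z[4]=0
i=5: fresh scan; Z[5]=0
i=6: fresh scan; Z[6]=0
i=7: fresh scan; Z[7]=0
i=8: fresh scan; Z[8]=2 scan→box=[8,10)
i=9: min(r-i=1, Z[1]=0)=0; Z[9]=0
i=10: fresh scan; Z[10]=0
i=11: fresh scan; Z[11]=2 scan→box=[11,13)
i=12: min(r-i=1, Z[1]=0)=0; Z[12]=0
i=13: fresh scan; Z[13]=0

[14, 0, 0, 0, 0, 0, 0, 0, 2, 0, 0, 2, 0, 0]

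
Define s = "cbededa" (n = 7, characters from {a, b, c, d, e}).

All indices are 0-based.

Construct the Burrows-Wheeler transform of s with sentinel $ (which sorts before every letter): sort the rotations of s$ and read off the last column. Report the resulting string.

adc$eedb

rank  rotation  last
    0  $cbededa  a
    1  a$cbeded  d
    2  bededa$c  c
    3  cbededa$  $
    4  da$cbede  e
    5  deda$cbe  e
    6  eda$cbed  d
    7  ededa$cb  b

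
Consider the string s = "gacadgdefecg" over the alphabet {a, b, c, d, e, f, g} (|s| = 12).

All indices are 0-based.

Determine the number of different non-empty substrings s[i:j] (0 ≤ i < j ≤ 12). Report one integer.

72

sorted suffixes:
  #0 SA[0]=1  'acadgdefecg'
  #1 SA[1]=3  'adgdefecg'
  #2 SA[2]=2  'cadgdefecg'
  #3 SA[3]=10  'cg'
  #4 SA[4]=6  'defecg'
  #5 SA[5]=4  'dgdefecg'
  #6 SA[6]=9  'ecg'
  #7 SA[7]=7  'efecg'
  #8 SA[8]=8  'fecg'
  #9 SA[9]=11  'g'
  #10 SA[10]=0  'gacadgdefecg'
  #11 SA[11]=5  'gdefecg'

SA = [1, 3, 2, 10, 6, 4, 9, 7, 8, 11, 0, 5]
[i] adj suffixes → lcp
  [1] 1/3 → 1 ('a')
  [2] 3/2 → 0 ('')
  [3] 2/10 → 1 ('c')
  [4] 10/6 → 0 ('')
  [5] 6/4 → 1 ('d')
  [6] 4/9 → 0 ('')
  [7] 9/7 → 1 ('e')
  [8] 7/8 → 0 ('')
  [9] 8/11 → 0 ('')
  [10] 11/0 → 1 ('g')
  [11] 0/5 → 1 ('g')

n(n+1)/2 = 12·13/2 = 78
Σ LCP = 0 + 1 + 0 + 1 + 0 + 1 + 0 + 1 + 0 + 0 + 1 + 1 = 6
distinct = 78 − 6 = 72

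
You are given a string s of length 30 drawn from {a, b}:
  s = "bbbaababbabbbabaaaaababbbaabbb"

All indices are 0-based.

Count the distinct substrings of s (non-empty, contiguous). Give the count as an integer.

371

rank | idx | suffix
   0 |  15 | aaaaababbbaabbb
   1 |  16 | aaaababbbaabbb
   2 |  17 | aaababbbaabbb
   3 |   3 | aababbabbbabaaaaababbbaabbb
   4 |  18 | aababbbaabbb
   5 |  25 | aabbb
   6 |  13 | abaaaaababbbaabbb
   7 |   4 | ababbabbbabaaaaababbbaabbb
   8 |  19 | ababbbaabbb
   9 |   6 | abbabbbabaaaaababbbaabbb
  10 |  26 | abbb
  11 |  21 | abbbaabbb
  12 |   9 | abbbabaaaaababbbaabbb
  13 |  29 | b
  14 |  14 | baaaaababbbaabbb
  15 |   2 | baababbabbbabaaaaababbbaabbb
  16 |  24 | baabbb
  17 |  12 | babaaaaababbbaabbb
  18 |   5 | babbabbbabaaaaababbbaabbb
  19 |  20 | babbbaabbb
  20 |   8 | babbbabaaaaababbbaabbb
  21 |  28 | bb
  22 |   1 | bbaababbabbbabaaaaababbbaabbb
  23 |  23 | bbaabbb
  24 |  11 | bbabaaaaababbbaabbb
  25 |   7 | bbabbbabaaaaababbbaabbb
  26 |  27 | bbb
  27 |   0 | bbbaababbabbbabaaaaababbbaabbb
  28 |  22 | bbbaabbb
  29 |  10 | bbbabaaaaababbbaabbb

SA = [15, 16, 17, 3, 18, 25, 13, 4, 19, 6, 26, 21, 9, 29, 14, 2, 24, 12, 5, 20, 8, 28, 1, 23, 11, 7, 27, 0, 22, 10]
[i] adj suffixes → lcp
  [1] 15/16 → 4 ('aaaa')
  [2] 16/17 → 3 ('aaa')
  [3] 17/3 → 2 ('aa')
  [4] 3/18 → 6 ('aababb')
  [5] 18/25 → 3 ('aab')
  [6] 25/13 → 1 ('a')
  [7] 13/4 → 3 ('aba')
  [8] 4/19 → 5 ('ababb')
  [9] 19/6 → 2 ('ab')
  [10] 6/26 → 3 ('abb')
  [11] 26/21 → 4 ('abbb')
  [12] 21/9 → 5 ('abbba')
  [13] 9/29 → 0 ('')
  [14] 29/14 → 1 ('b')
  [15] 14/2 → 3 ('baa')
  [16] 2/24 → 4 ('baab')
  [17] 24/12 → 2 ('ba')
  [18] 12/5 → 3 ('bab')
  [19] 5/20 → 4 ('babb')
  [20] 20/8 → 6 ('babbba')
  [21] 8/28 → 1 ('b')
  [22] 28/1 → 2 ('bb')
  [23] 1/23 → 5 ('bbaab')
  [24] 23/11 → 3 ('bba')
  [25] 11/7 → 4 ('bbab')
  [26] 7/27 → 2 ('bb')
  [27] 27/0 → 3 ('bbb')
  [28] 0/22 → 6 ('bbbaab')
  [29] 22/10 → 4 ('bbba')

n(n+1)/2 = 30·31/2 = 465
Σ LCP = 0 + 4 + 3 + 2 + 6 + 3 + 1 + 3 + 5 + 2 + 3 + 4 + 5 + 0 + 1 + 3 + 4 + 2 + 3 + 4 + 6 + 1 + 2 + 5 + 3 + 4 + 2 + 3 + 6 + 4 = 94
distinct = 465 − 94 = 371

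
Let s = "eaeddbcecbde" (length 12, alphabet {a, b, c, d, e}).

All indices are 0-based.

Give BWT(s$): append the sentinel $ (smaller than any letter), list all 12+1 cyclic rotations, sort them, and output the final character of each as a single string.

rank  rotation       last
    0  $eaeddbcecbde  e
    1  aeddbcecbde$e  e
    2  bcecbde$eaedd  d
    3  bde$eaeddbcec  c
    4  cbde$eaeddbce  e
    5  cecbde$eaeddb  b
    6  dbcecbde$eaed  d
    7  ddbcecbde$eae  e
    8  de$eaeddbcecb  b
    9  e$eaeddbcecbd  d
   10  eaeddbcecbde$  $
   11  ecbde$eaeddbc  c
   12  eddbcecbde$ea  a

eedcebdebd$ca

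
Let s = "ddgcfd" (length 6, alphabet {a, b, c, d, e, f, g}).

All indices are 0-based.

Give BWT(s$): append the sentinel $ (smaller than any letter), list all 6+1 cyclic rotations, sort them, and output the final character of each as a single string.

dgf$dcd

rank  rotation last
    0  $ddgcfd  d
    1  cfd$ddg  g
    2  d$ddgcf  f
    3  ddgcfd$  $
    4  dgcfd$d  d
    5  fd$ddgc  c
    6  gcfd$dd  d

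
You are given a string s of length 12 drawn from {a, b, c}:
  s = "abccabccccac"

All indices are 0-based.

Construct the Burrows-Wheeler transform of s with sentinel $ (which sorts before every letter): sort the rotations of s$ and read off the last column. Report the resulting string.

c$ccaaaccbccb

rank  rotation       last
    0  $abccabccccac  c
    1  abccabccccac$  $
    2  abccccac$abcc  c
    3  ac$abccabcccc  c
    4  bccabccccac$a  a
    5  bccccac$abcca  a
    6  c$abccabcccca  a
    7  cabccccac$abc  c
    8  cac$abccabccc  c
    9  ccabccccac$ab  b
   10  ccac$abccabcc  c
   11  cccac$abccabc  c
   12  ccccac$abccab  b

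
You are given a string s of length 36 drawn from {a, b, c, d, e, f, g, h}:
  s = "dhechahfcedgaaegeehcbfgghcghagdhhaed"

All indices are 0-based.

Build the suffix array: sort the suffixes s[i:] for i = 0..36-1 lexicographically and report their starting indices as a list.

sorted suffixes:
  #0 SA[0]=12  'aaegeehcbfgghcghagdhhaed'
  #1 SA[1]=33  'aed'
  #2 SA[2]=13  'aegeehcbfgghcghagdhhaed'
  #3 SA[3]=28  'agdhhaed'
  #4 SA[4]=5  'ahfcedgaaegeehcbfgghcghagdhhaed'
  #5 SA[5]=20  'bfgghcghagdhhaed'
  #6 SA[6]=19  'cbfgghcghagdhhaed'
  #7 SA[7]=8  'cedgaaegeehcbfgghcghagdhhaed'
  #8 SA[8]=25  'cghagdhhaed'
  #9 SA[9]=3  'chahfcedgaaegeehcbfgghcghagdhhaed'
  #10 SA[10]=35  'd'
  #11 SA[11]=10  'dgaaegeehcbfgghcghagdhhaed'
  #12 SA[12]=0  'dhechahfcedgaaegeehcbfgghcghagdhhaed'
  #13 SA[13]=30  'dhhaed'
  #14 SA[14]=2  'echahfcedgaaegeehcbfgghcghagdhhaed'
  #15 SA[15]=34  'ed'
  #16 SA[16]=9  'edgaaegeehcbfgghcghagdhhaed'
  #17 SA[17]=16  'eehcbfgghcghagdhhaed'
  #18 SA[18]=14  'egeehcbfgghcghagdhhaed'
  #19 SA[19]=17  'ehcbfgghcghagdhhaed'
  #20 SA[20]=7  'fcedgaaegeehcbfgghcghagdhhaed'
  #21 SA[21]=21  'fgghcghagdhhaed'
  #22 SA[22]=11  'gaaegeehcbfgghcghagdhhaed'
  #23 SA[23]=29  'gdhhaed'
  #24 SA[24]=15  'geehcbfgghcghagdhhaed'
  #25 SA[25]=22  'gghcghagdhhaed'
  #26 SA[26]=26  'ghagdhhaed'
  #27 SA[27]=23  'ghcghagdhhaed'
  #28 SA[28]=32  'haed'
  #29 SA[29]=27  'hagdhhaed'
  #30 SA[30]=4  'hahfcedgaaegeehcbfgghcghagdhhaed'
  #31 SA[31]=18  'hcbfgghcghagdhhaed'
  #32 SA[32]=24  'hcghagdhhaed'
  #33 SA[33]=1  'hechahfcedgaaegeehcbfgghcghagdhhaed'
  #34 SA[34]=6  'hfcedgaaegeehcbfgghcghagdhhaed'
  #35 SA[35]=31  'hhaed'

[12, 33, 13, 28, 5, 20, 19, 8, 25, 3, 35, 10, 0, 30, 2, 34, 9, 16, 14, 17, 7, 21, 11, 29, 15, 22, 26, 23, 32, 27, 4, 18, 24, 1, 6, 31]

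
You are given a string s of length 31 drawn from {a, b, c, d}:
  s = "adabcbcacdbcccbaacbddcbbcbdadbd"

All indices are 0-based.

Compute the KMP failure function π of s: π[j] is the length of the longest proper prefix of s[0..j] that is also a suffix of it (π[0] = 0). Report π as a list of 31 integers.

[0, 0, 1, 0, 0, 0, 0, 1, 0, 0, 0, 0, 0, 0, 0, 1, 1, 0, 0, 0, 0, 0, 0, 0, 0, 0, 0, 1, 2, 0, 0]

π[0] = 0
j=1 s[j]='d': π[1]=0 (border '')
j=2 s[j]='a': π[2]=1 (border 'a')
j=3 s[j]='b': k: 1→0; π[3]=0 (border '')
j=4 s[j]='c': π[4]=0 (border '')
j=5 s[j]='b': π[5]=0 (border '')
j=6 s[j]='c': π[6]=0 (border '')
j=7 s[j]='a': π[7]=1 (border 'a')
j=8 s[j]='c': k: 1→0; π[8]=0 (border '')
j=9 s[j]='d': π[9]=0 (border '')
j=10 s[j]='b': π[10]=0 (border '')
j=11 s[j]='c': π[11]=0 (border '')
j=12 s[j]='c': π[12]=0 (border '')
j=13 s[j]='c': π[13]=0 (border '')
j=14 s[j]='b': π[14]=0 (border '')
j=15 s[j]='a': π[15]=1 (border 'a')
j=16 s[j]='a': k: 1→0; π[16]=1 (border 'a')
j=17 s[j]='c': k: 1→0; π[17]=0 (border '')
j=18 s[j]='b': π[18]=0 (border '')
j=19 s[j]='d': π[19]=0 (border '')
j=20 s[j]='d': π[20]=0 (border '')
j=21 s[j]='c': π[21]=0 (border '')
j=22 s[j]='b': π[22]=0 (border '')
j=23 s[j]='b': π[23]=0 (border '')
j=24 s[j]='c': π[24]=0 (border '')
j=25 s[j]='b': π[25]=0 (border '')
j=26 s[j]='d': π[26]=0 (border '')
j=27 s[j]='a': π[27]=1 (border 'a')
j=28 s[j]='d': π[28]=2 (border 'ad')
j=29 s[j]='b': k: 2→0; π[29]=0 (border '')
j=30 s[j]='d': π[30]=0 (border '')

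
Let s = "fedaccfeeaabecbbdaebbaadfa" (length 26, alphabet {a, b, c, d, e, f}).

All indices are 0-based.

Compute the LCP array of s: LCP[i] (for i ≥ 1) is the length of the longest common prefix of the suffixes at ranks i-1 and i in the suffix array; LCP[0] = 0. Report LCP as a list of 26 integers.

[0, 1, 2, 1, 1, 1, 1, 0, 1, 2, 1, 1, 0, 1, 1, 0, 2, 1, 0, 1, 1, 1, 1, 0, 1, 2]

sorted suffixes:
  #0 SA[0]=25  'a'
  #1 SA[1]=9  'aabecbbdaebbaadfa'
  #2 SA[2]=21  'aadfa'
  #3 SA[3]=10  'abecbbdaebbaadfa'
  #4 SA[4]=3  'accfeeaabecbbdaebbaadfa'
  #5 SA[5]=22  'adfa'
  #6 SA[6]=17  'aebbaadfa'
  #7 SA[7]=20  'baadfa'
  #8 SA[8]=19  'bbaadfa'
  #9 SA[9]=14  'bbdaebbaadfa'
  #10 SA[10]=15  'bdaebbaadfa'
  #11 SA[11]=11  'becbbdaebbaadfa'
  #12 SA[12]=13  'cbbdaebbaadfa'
  #13 SA[13]=4  'ccfeeaabecbbdaebbaadfa'
  #14 SA[14]=5  'cfeeaabecbbdaebbaadfa'
  #15 SA[15]=2  'daccfeeaabecbbdaebbaadfa'
  #16 SA[16]=16  'daebbaadfa'
  #17 SA[17]=23  'dfa'
  #18 SA[18]=8  'eaabecbbdaebbaadfa'
  #19 SA[19]=18  'ebbaadfa'
  #20 SA[20]=12  'ecbbdaebbaadfa'
  #21 SA[21]=1  'edaccfeeaabecbbdaebbaadfa'
  #22 SA[22]=7  'eeaabecbbdaebbaadfa'
  #23 SA[23]=24  'fa'
  #24 SA[24]=0  'fedaccfeeaabecbbdaebbaadfa'
  #25 SA[25]=6  'feeaabecbbdaebbaadfa'

SA = [25, 9, 21, 10, 3, 22, 17, 20, 19, 14, 15, 11, 13, 4, 5, 2, 16, 23, 8, 18, 12, 1, 7, 24, 0, 6]
rank  pair      lcp
   1  s[25:],s[9:]  1  'a'
   2  s[9:],s[21:]  2  'aa'
   3  s[21:],s[10:]  1  'a'
   4  s[10:],s[3:]  1  'a'
   5  s[3:],s[22:]  1  'a'
   6  s[22:],s[17:]  1  'a'
   7  s[17:],s[20:]  0  ''
   8  s[20:],s[19:]  1  'b'
   9  s[19:],s[14:]  2  'bb'
  10  s[14:],s[15:]  1  'b'
  11  s[15:],s[11:]  1  'b'
  12  s[11:],s[13:]  0  ''
  13  s[13:],s[4:]  1  'c'
  14  s[4:],s[5:]  1  'c'
  15  s[5:],s[2:]  0  ''
  16  s[2:],s[16:]  2  'da'
  17  s[16:],s[23:]  1  'd'
  18  s[23:],s[8:]  0  ''
  19  s[8:],s[18:]  1  'e'
  20  s[18:],s[12:]  1  'e'
  21  s[12:],s[1:]  1  'e'
  22  s[1:],s[7:]  1  'e'
  23  s[7:],s[24:]  0  ''
  24  s[24:],s[0:]  1  'f'
  25  s[0:],s[6:]  2  'fe'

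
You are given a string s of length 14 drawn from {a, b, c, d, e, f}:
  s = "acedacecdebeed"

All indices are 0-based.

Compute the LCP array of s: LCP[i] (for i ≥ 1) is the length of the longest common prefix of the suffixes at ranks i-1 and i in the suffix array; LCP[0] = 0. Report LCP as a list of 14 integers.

[0, 3, 0, 0, 1, 2, 0, 1, 1, 0, 1, 1, 2, 1]

rank | idx | suffix
   0 |   4 | acecdebeed
   1 |   0 | acedacecdebeed
   2 |  10 | beed
   3 |   7 | cdebeed
   4 |   5 | cecdebeed
   5 |   1 | cedacecdebeed
   6 |  13 | d
   7 |   3 | dacecdebeed
   8 |   8 | debeed
   9 |   9 | ebeed
  10 |   6 | ecdebeed
  11 |  12 | ed
  12 |   2 | edacecdebeed
  13 |  11 | eed

SA = [4, 0, 10, 7, 5, 1, 13, 3, 8, 9, 6, 12, 2, 11]
i: (SA[i-1],SA[i]) lcp shared
  1: (4,0) 3 'ace'
  2: (0,10) 0 ''
  3: (10,7) 0 ''
  4: (7,5) 1 'c'
  5: (5,1) 2 'ce'
  6: (1,13) 0 ''
  7: (13,3) 1 'd'
  8: (3,8) 1 'd'
  9: (8,9) 0 ''
  10: (9,6) 1 'e'
  11: (6,12) 1 'e'
  12: (12,2) 2 'ed'
  13: (2,11) 1 'e'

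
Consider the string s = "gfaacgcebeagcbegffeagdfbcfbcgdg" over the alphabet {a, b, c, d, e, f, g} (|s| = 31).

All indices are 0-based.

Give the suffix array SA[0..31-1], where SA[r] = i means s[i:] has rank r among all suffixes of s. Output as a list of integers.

[2, 3, 10, 19, 23, 26, 8, 13, 12, 6, 24, 4, 27, 21, 29, 9, 18, 7, 14, 1, 22, 25, 17, 16, 30, 11, 5, 20, 28, 0, 15]

sorted suffixes:
  #0 SA[0]=2  'aacgcebeagcbegffeagdfbcfbcgdg'
  #1 SA[1]=3  'acgcebeagcbegffeagdfbcfbcgdg'
  #2 SA[2]=10  'agcbegffeagdfbcfbcgdg'
  #3 SA[3]=19  'agdfbcfbcgdg'
  #4 SA[4]=23  'bcfbcgdg'
  #5 SA[5]=26  'bcgdg'
  #6 SA[6]=8  'beagcbegffeagdfbcfbcgdg'
  #7 SA[7]=13  'begffeagdfbcfbcgdg'
  #8 SA[8]=12  'cbegffeagdfbcfbcgdg'
  #9 SA[9]=6  'cebeagcbegffeagdfbcfbcgdg'
  #10 SA[10]=24  'cfbcgdg'
  #11 SA[11]=4  'cgcebeagcbegffeagdfbcfbcgdg'
  #12 SA[12]=27  'cgdg'
  #13 SA[13]=21  'dfbcfbcgdg'
  #14 SA[14]=29  'dg'
  #15 SA[15]=9  'eagcbegffeagdfbcfbcgdg'
  #16 SA[16]=18  'eagdfbcfbcgdg'
  #17 SA[17]=7  'ebeagcbegffeagdfbcfbcgdg'
  #18 SA[18]=14  'egffeagdfbcfbcgdg'
  #19 SA[19]=1  'faacgcebeagcbegffeagdfbcfbcgdg'
  #20 SA[20]=22  'fbcfbcgdg'
  #21 SA[21]=25  'fbcgdg'
  #22 SA[22]=17  'feagdfbcfbcgdg'
  #23 SA[23]=16  'ffeagdfbcfbcgdg'
  #24 SA[24]=30  'g'
  #25 SA[25]=11  'gcbegffeagdfbcfbcgdg'
  #26 SA[26]=5  'gcebeagcbegffeagdfbcfbcgdg'
  #27 SA[27]=20  'gdfbcfbcgdg'
  #28 SA[28]=28  'gdg'
  #29 SA[29]=0  'gfaacgcebeagcbegffeagdfbcfbcgdg'
  #30 SA[30]=15  'gffeagdfbcfbcgdg'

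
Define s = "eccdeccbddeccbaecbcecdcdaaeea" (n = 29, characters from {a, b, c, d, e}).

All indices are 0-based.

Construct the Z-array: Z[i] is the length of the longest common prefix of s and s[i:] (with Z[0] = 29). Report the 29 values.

Z[0]=29
i=1: fresh scan; Z[1]=0
i=2: fresh scan; Z[2]=0
i=3: fresh scan; Z[3]=0
i=4: fresh scan; Z[4]=3 scan→box=[4,7)
i=5: min(r-i=2, Z[1]=0)=0; Z[5]=0
i=6: min(r-i=1, Z[2]=0)=0; Z[6]=0
i=7: fresh scan; Z[7]=0
i=8: fresh scan; Z[8]=0
i=9: fresh scan; Z[9]=0
i=10: fresh scan; Z[10]=3 scan→box=[10,13)
i=11: min(r-i=2, Z[1]=0)=0; Z[11]=0
i=12: min(r-i=1, Z[2]=0)=0; Z[12]=0
i=13: fresh scan; Z[13]=0
i=14: fresh scan; Z[14]=0
i=15: fresh scan; Z[15]=2 scan→box=[15,17)
i=16: min(r-i=1, Z[1]=0)=0; Z[16]=0
i=17: fresh scan; Z[17]=0
i=18: fresh scan; Z[18]=0
i=19: fresh scan; Z[19]=2 scan→box=[19,21)
i=20: min(r-i=1, Z[1]=0)=0; Z[20]=0
i=21: fresh scan; Z[21]=0
i=22: fresh scan; Z[22]=0
i=23: fresh scan; Z[23]=0
i=24: fresh scan; Z[24]=0
i=25: fresh scan; Z[25]=0
i=26: fresh scan; Z[26]=1 scan→box=[26,27)
i=27: fresh scan; Z[27]=1 scan→box=[27,28)
i=28: fresh scan; Z[28]=0

[29, 0, 0, 0, 3, 0, 0, 0, 0, 0, 3, 0, 0, 0, 0, 2, 0, 0, 0, 2, 0, 0, 0, 0, 0, 0, 1, 1, 0]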